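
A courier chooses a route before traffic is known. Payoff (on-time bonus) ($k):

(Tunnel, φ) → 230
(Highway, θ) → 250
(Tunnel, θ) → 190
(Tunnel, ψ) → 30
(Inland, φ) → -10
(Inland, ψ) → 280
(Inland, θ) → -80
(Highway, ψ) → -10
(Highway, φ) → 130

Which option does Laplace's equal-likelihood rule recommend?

Row averages: Tunnel=150, Highway=370/3, Inland=190/3
Highest average = 150 → Tunnel.

Tunnel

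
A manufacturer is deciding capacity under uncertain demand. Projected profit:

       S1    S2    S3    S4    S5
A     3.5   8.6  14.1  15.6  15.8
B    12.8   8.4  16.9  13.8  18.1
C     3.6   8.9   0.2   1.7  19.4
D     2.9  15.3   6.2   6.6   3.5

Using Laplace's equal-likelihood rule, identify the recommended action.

Row averages: A=11.52, B=14, C=6.76, D=6.9
Highest average = 14 → B.

B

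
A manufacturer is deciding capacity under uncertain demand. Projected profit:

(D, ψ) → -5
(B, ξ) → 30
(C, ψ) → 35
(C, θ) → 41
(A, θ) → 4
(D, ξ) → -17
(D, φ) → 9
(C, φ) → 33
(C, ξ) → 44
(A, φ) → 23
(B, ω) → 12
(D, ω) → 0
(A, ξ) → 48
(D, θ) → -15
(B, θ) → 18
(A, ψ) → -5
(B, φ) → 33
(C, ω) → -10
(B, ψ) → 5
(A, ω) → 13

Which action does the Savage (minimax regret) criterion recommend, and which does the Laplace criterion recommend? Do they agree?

Column bests: θ=41, φ=33, ψ=35, ω=13, ξ=48.
A regrets: 37, 10, 40, 0, 0 → max 40
B regrets: 23, 0, 30, 1, 18 → max 30
C regrets: 0, 0, 0, 23, 4 → max 23
D regrets: 56, 24, 40, 13, 65 → max 65
Smallest max regret = 23 → C.
Row averages: A=16.6, B=19.6, C=28.6, D=-5.6
Highest average = 28.6 → C.

minimax regret → C; laplace → C (agree)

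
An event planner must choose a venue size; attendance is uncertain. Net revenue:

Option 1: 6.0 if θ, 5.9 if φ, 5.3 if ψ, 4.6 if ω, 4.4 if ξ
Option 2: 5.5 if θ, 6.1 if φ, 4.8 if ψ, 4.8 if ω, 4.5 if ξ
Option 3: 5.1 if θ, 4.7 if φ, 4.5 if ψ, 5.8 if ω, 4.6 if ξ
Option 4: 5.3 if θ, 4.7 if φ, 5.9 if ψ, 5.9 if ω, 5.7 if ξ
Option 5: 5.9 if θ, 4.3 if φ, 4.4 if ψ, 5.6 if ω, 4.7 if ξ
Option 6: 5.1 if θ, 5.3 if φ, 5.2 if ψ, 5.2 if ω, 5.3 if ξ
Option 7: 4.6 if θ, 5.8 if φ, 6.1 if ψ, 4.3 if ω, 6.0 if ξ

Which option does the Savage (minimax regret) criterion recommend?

Option 6

Column bests: θ=6.0, φ=6.1, ψ=6.1, ω=5.9, ξ=6.0.
Option 1 regrets: 0.0, 0.2, 0.8, 1.3, 1.6 → max 1.6
Option 2 regrets: 0.5, 0.0, 1.3, 1.1, 1.5 → max 1.5
Option 3 regrets: 0.9, 1.4, 1.6, 0.1, 1.4 → max 1.6
Option 4 regrets: 0.7, 1.4, 0.2, 0.0, 0.3 → max 1.4
Option 5 regrets: 0.1, 1.8, 1.7, 0.3, 1.3 → max 1.8
Option 6 regrets: 0.9, 0.8, 0.9, 0.7, 0.7 → max 0.9
Option 7 regrets: 1.4, 0.3, 0.0, 1.6, 0.0 → max 1.6
Smallest max regret = 0.9 → Option 6.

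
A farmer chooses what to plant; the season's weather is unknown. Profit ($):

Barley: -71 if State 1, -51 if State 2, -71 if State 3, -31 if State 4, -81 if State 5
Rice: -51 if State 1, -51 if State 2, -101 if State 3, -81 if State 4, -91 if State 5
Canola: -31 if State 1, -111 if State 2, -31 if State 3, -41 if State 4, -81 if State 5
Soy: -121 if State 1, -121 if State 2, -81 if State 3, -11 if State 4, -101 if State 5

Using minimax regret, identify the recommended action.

Barley

Column bests: State 1=-31, State 2=-51, State 3=-31, State 4=-11, State 5=-81.
Barley regrets: 40, 0, 40, 20, 0 → max 40
Rice regrets: 20, 0, 70, 70, 10 → max 70
Canola regrets: 0, 60, 0, 30, 0 → max 60
Soy regrets: 90, 70, 50, 0, 20 → max 90
Smallest max regret = 40 → Barley.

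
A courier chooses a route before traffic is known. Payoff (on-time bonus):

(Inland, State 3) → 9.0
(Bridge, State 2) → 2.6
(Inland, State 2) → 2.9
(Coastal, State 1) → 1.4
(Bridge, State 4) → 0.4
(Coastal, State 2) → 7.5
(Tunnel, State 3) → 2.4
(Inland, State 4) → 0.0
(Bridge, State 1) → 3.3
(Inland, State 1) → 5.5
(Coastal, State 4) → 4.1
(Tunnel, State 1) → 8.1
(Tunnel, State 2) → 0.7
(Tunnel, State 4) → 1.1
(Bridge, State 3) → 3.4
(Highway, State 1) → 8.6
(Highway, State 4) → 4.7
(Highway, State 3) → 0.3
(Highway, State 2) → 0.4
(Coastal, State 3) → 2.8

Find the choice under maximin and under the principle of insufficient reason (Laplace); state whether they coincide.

Row minima: Inland=0.0, Coastal=1.4, Tunnel=0.7, Bridge=0.4, Highway=0.3
Best worst-case = 1.4 → Coastal.
Row averages: Inland=4.35, Coastal=3.95, Tunnel=3.075, Bridge=2.425, Highway=3.5
Highest average = 4.35 → Inland.

maximin → Coastal; laplace → Inland (disagree)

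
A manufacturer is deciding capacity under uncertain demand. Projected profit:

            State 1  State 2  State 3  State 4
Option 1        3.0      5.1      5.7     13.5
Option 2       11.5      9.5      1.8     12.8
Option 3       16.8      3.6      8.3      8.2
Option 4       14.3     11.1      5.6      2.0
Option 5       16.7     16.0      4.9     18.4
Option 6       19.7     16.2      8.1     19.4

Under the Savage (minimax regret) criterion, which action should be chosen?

Column bests: State 1=19.7, State 2=16.2, State 3=8.3, State 4=19.4.
Option 1 regrets: 16.7, 11.1, 2.6, 5.9 → max 16.7
Option 2 regrets: 8.2, 6.7, 6.5, 6.6 → max 8.2
Option 3 regrets: 2.9, 12.6, 0.0, 11.2 → max 12.6
Option 4 regrets: 5.4, 5.1, 2.7, 17.4 → max 17.4
Option 5 regrets: 3.0, 0.2, 3.4, 1.0 → max 3.4
Option 6 regrets: 0.0, 0.0, 0.2, 0.0 → max 0.2
Smallest max regret = 0.2 → Option 6.

Option 6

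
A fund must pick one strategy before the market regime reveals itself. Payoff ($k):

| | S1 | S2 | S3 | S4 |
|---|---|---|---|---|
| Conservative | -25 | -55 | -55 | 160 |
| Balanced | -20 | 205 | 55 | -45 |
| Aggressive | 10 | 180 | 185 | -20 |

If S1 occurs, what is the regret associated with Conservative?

35

Best payoff under S1 is 10.
Regret = 10 − (-25) = 35.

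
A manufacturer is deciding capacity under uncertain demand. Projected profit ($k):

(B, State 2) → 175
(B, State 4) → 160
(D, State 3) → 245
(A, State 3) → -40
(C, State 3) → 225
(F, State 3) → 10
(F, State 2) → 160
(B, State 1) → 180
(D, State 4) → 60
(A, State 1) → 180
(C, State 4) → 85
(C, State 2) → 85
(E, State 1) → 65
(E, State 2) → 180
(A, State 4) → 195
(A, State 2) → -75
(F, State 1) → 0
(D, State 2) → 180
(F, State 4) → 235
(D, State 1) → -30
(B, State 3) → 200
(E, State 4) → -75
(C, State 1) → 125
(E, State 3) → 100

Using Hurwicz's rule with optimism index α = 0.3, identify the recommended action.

B

A: 0.3·195 + 0.7·(-75) = 6
B: 0.3·200 + 0.7·160 = 172
C: 0.3·225 + 0.7·85 = 127
D: 0.3·245 + 0.7·(-30) = 52.5
E: 0.3·180 + 0.7·(-75) = 1.5
F: 0.3·235 + 0.7·0 = 70.5
Highest Hurwicz score = 172 → B.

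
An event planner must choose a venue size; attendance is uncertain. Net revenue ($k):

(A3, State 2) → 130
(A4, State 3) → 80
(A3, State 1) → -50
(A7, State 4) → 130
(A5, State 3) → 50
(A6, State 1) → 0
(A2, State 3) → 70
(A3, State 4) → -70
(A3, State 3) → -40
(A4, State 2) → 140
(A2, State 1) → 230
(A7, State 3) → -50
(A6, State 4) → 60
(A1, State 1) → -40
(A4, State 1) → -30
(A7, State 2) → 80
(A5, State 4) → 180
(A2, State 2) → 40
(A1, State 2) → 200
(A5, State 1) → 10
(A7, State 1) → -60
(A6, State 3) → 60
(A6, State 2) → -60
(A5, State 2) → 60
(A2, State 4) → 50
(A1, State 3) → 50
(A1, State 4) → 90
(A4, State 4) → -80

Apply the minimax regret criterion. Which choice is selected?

Column bests: State 1=230, State 2=200, State 3=80, State 4=180.
A1 regrets: 270, 0, 30, 90 → max 270
A2 regrets: 0, 160, 10, 130 → max 160
A3 regrets: 280, 70, 120, 250 → max 280
A4 regrets: 260, 60, 0, 260 → max 260
A5 regrets: 220, 140, 30, 0 → max 220
A6 regrets: 230, 260, 20, 120 → max 260
A7 regrets: 290, 120, 130, 50 → max 290
Smallest max regret = 160 → A2.

A2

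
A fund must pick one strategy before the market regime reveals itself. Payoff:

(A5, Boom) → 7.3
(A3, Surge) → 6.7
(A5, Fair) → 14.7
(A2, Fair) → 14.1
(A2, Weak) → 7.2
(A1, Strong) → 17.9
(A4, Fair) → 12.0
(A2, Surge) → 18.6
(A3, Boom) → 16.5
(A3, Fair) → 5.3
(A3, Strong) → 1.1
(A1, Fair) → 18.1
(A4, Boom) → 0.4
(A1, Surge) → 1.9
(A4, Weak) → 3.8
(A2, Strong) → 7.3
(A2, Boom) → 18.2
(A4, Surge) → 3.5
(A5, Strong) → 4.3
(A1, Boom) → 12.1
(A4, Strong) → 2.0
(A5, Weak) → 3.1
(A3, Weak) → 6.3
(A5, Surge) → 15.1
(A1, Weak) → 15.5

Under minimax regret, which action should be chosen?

Column bests: Weak=15.5, Fair=18.1, Strong=17.9, Boom=18.2, Surge=18.6.
A1 regrets: 0.0, 0.0, 0.0, 6.1, 16.7 → max 16.7
A2 regrets: 8.3, 4.0, 10.6, 0.0, 0.0 → max 10.6
A3 regrets: 9.2, 12.8, 16.8, 1.7, 11.9 → max 16.8
A4 regrets: 11.7, 6.1, 15.9, 17.8, 15.1 → max 17.8
A5 regrets: 12.4, 3.4, 13.6, 10.9, 3.5 → max 13.6
Smallest max regret = 10.6 → A2.

A2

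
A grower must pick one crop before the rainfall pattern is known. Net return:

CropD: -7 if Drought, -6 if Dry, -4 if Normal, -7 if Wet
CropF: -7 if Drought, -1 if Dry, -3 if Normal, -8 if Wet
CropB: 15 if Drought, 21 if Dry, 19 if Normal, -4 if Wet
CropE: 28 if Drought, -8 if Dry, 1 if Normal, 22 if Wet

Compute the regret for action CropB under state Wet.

26

Best payoff under Wet is 22.
Regret = 22 − (-4) = 26.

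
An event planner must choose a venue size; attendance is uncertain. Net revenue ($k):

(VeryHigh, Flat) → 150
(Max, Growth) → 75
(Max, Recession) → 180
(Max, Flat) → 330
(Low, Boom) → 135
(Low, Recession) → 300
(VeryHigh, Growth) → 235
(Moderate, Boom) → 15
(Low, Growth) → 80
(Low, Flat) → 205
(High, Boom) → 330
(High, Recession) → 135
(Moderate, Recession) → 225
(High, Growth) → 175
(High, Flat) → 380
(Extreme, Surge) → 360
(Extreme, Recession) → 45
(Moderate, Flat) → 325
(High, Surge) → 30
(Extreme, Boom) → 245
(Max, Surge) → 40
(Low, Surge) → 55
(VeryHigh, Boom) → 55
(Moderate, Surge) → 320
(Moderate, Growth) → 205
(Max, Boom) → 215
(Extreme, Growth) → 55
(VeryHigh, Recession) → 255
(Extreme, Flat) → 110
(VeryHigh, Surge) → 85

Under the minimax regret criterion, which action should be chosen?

Extreme

Column bests: Recession=300, Flat=380, Growth=235, Boom=330, Surge=360.
Low regrets: 0, 175, 155, 195, 305 → max 305
Moderate regrets: 75, 55, 30, 315, 40 → max 315
High regrets: 165, 0, 60, 0, 330 → max 330
VeryHigh regrets: 45, 230, 0, 275, 275 → max 275
Extreme regrets: 255, 270, 180, 85, 0 → max 270
Max regrets: 120, 50, 160, 115, 320 → max 320
Smallest max regret = 270 → Extreme.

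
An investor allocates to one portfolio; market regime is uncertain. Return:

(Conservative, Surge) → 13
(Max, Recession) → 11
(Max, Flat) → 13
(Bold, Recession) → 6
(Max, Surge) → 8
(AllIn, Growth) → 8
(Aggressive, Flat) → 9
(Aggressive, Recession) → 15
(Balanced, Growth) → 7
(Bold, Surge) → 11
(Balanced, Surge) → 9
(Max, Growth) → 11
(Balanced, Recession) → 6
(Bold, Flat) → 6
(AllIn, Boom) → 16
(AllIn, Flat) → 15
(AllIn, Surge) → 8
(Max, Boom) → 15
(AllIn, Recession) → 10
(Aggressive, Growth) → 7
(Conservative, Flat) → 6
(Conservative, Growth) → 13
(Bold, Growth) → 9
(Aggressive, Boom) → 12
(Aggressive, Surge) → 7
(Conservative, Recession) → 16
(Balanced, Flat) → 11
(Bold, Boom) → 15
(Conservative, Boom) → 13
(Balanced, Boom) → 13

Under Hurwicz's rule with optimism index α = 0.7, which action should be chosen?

Conservative: 0.7·16 + 0.3·6 = 13
Balanced: 0.7·13 + 0.3·6 = 10.9
Aggressive: 0.7·15 + 0.3·7 = 12.6
Bold: 0.7·15 + 0.3·6 = 12.3
AllIn: 0.7·16 + 0.3·8 = 13.6
Max: 0.7·15 + 0.3·8 = 12.9
Highest Hurwicz score = 13.6 → AllIn.

AllIn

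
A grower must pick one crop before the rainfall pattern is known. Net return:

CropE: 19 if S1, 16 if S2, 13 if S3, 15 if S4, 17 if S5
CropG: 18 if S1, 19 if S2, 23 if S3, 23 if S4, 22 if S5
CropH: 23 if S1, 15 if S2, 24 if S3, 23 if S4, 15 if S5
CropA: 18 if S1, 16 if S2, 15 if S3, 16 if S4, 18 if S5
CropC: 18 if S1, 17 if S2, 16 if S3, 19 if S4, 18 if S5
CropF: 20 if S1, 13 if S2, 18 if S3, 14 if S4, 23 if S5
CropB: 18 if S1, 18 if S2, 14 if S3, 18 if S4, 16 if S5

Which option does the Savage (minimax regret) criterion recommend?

Column bests: S1=23, S2=19, S3=24, S4=23, S5=23.
CropE regrets: 4, 3, 11, 8, 6 → max 11
CropG regrets: 5, 0, 1, 0, 1 → max 5
CropH regrets: 0, 4, 0, 0, 8 → max 8
CropA regrets: 5, 3, 9, 7, 5 → max 9
CropC regrets: 5, 2, 8, 4, 5 → max 8
CropF regrets: 3, 6, 6, 9, 0 → max 9
CropB regrets: 5, 1, 10, 5, 7 → max 10
Smallest max regret = 5 → CropG.

CropG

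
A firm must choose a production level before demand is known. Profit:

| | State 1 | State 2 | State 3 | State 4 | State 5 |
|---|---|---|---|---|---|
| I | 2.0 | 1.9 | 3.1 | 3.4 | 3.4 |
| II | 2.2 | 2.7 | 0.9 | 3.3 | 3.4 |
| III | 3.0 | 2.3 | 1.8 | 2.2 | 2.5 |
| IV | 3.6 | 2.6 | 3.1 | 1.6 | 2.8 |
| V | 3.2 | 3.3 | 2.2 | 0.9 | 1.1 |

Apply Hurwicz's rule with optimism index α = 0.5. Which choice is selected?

I: 0.5·3.4 + 0.5·1.9 = 2.65
II: 0.5·3.4 + 0.5·0.9 = 2.15
III: 0.5·3.0 + 0.5·1.8 = 2.4
IV: 0.5·3.6 + 0.5·1.6 = 2.6
V: 0.5·3.3 + 0.5·0.9 = 2.1
Highest Hurwicz score = 2.65 → I.

I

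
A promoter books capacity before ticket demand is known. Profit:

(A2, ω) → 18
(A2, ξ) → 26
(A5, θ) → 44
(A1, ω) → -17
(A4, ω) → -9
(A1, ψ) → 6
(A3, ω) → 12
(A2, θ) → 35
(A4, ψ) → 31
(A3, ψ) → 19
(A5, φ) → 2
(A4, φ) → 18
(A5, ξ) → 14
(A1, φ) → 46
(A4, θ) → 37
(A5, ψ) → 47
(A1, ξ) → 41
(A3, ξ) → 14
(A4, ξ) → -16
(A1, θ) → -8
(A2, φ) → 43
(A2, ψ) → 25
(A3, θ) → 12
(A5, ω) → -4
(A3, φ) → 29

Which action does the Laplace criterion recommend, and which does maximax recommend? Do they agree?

Row averages: A1=13.6, A2=29.4, A3=17.2, A4=12.2, A5=20.6
Highest average = 29.4 → A2.
Row maxima: A1=46, A2=43, A3=29, A4=37, A5=47
Best best-case = 47 → A5.

laplace → A2; maximax → A5 (disagree)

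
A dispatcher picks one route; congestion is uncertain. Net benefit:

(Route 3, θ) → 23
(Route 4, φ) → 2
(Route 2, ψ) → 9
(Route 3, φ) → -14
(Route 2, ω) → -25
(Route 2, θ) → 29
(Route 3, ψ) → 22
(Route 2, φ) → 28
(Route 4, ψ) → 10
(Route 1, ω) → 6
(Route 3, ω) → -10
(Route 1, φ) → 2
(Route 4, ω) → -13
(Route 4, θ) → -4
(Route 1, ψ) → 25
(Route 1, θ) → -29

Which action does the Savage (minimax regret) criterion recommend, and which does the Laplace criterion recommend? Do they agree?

Column bests: θ=29, φ=28, ψ=25, ω=6.
Route 1 regrets: 58, 26, 0, 0 → max 58
Route 2 regrets: 0, 0, 16, 31 → max 31
Route 3 regrets: 6, 42, 3, 16 → max 42
Route 4 regrets: 33, 26, 15, 19 → max 33
Smallest max regret = 31 → Route 2.
Row averages: Route 1=1, Route 2=10.25, Route 3=5.25, Route 4=-1.25
Highest average = 10.25 → Route 2.

minimax regret → Route 2; laplace → Route 2 (agree)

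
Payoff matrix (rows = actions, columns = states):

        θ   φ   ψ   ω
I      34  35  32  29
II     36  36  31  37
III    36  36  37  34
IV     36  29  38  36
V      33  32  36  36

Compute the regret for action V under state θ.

Best payoff under θ is 36.
Regret = 36 − 33 = 3.

3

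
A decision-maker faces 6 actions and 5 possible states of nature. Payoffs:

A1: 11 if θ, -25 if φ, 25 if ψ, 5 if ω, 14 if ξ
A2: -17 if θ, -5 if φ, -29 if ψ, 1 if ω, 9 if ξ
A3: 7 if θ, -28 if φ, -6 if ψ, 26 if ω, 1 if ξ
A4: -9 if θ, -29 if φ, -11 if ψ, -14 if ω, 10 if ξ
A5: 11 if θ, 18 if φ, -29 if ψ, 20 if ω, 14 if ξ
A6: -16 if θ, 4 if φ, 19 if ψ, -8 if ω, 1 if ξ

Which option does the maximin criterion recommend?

A6

Row minima: A1=-25, A2=-29, A3=-28, A4=-29, A5=-29, A6=-16
Best worst-case = -16 → A6.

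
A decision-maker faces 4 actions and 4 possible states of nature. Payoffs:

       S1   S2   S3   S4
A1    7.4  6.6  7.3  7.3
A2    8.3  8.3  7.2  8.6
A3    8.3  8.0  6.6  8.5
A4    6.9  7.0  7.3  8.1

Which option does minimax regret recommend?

A2

Column bests: S1=8.3, S2=8.3, S3=7.3, S4=8.6.
A1 regrets: 0.9, 1.7, 0.0, 1.3 → max 1.7
A2 regrets: 0.0, 0.0, 0.1, 0.0 → max 0.1
A3 regrets: 0.0, 0.3, 0.7, 0.1 → max 0.7
A4 regrets: 1.4, 1.3, 0.0, 0.5 → max 1.4
Smallest max regret = 0.1 → A2.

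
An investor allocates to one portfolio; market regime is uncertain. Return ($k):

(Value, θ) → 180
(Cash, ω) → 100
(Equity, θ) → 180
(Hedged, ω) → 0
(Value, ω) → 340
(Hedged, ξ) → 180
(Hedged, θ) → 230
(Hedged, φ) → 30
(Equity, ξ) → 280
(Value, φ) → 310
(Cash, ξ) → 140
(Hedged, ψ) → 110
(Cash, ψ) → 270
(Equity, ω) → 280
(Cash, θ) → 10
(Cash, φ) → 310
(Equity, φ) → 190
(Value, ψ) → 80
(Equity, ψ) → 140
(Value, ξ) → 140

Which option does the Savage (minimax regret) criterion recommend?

Column bests: θ=230, φ=310, ψ=270, ω=340, ξ=280.
Equity regrets: 50, 120, 130, 60, 0 → max 130
Value regrets: 50, 0, 190, 0, 140 → max 190
Hedged regrets: 0, 280, 160, 340, 100 → max 340
Cash regrets: 220, 0, 0, 240, 140 → max 240
Smallest max regret = 130 → Equity.

Equity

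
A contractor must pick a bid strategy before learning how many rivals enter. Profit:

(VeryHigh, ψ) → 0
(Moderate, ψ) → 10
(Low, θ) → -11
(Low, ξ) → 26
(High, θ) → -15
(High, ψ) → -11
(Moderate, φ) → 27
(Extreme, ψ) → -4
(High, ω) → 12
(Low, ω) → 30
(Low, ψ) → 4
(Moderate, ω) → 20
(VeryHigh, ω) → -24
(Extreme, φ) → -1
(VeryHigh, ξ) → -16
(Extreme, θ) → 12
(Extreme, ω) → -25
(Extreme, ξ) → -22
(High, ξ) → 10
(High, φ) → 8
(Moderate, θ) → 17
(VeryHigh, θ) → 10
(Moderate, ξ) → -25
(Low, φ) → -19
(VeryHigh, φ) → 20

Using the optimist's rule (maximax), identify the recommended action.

Row maxima: Low=30, Moderate=27, High=12, VeryHigh=20, Extreme=12
Best best-case = 30 → Low.

Low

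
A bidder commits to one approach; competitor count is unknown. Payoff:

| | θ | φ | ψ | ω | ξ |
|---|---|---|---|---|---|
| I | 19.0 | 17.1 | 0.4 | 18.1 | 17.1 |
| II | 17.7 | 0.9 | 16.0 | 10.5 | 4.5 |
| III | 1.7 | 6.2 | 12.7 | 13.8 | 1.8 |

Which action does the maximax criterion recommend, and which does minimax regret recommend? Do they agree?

Row maxima: I=19.0, II=17.7, III=13.8
Best best-case = 19.0 → I.
Column bests: θ=19.0, φ=17.1, ψ=16.0, ω=18.1, ξ=17.1.
I regrets: 0.0, 0.0, 15.6, 0.0, 0.0 → max 15.6
II regrets: 1.3, 16.2, 0.0, 7.6, 12.6 → max 16.2
III regrets: 17.3, 10.9, 3.3, 4.3, 15.3 → max 17.3
Smallest max regret = 15.6 → I.

maximax → I; minimax regret → I (agree)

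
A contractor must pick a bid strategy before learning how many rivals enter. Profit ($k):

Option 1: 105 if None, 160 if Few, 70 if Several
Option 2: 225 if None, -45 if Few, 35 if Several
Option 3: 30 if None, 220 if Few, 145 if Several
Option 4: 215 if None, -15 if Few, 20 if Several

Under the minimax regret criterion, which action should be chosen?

Column bests: None=225, Few=220, Several=145.
Option 1 regrets: 120, 60, 75 → max 120
Option 2 regrets: 0, 265, 110 → max 265
Option 3 regrets: 195, 0, 0 → max 195
Option 4 regrets: 10, 235, 125 → max 235
Smallest max regret = 120 → Option 1.

Option 1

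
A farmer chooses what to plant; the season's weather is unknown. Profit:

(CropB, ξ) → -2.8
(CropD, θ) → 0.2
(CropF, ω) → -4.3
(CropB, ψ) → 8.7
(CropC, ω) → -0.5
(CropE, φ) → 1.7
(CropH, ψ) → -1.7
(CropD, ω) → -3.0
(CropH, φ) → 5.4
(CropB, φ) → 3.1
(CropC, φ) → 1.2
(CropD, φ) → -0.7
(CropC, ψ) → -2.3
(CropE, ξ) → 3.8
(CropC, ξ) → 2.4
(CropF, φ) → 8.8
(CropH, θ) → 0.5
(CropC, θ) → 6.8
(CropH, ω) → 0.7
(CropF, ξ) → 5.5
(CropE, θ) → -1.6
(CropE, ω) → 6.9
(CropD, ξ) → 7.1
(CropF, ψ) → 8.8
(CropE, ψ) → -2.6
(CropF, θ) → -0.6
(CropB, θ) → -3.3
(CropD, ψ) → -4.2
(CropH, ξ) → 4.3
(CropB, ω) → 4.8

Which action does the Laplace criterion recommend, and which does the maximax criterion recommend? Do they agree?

laplace → CropF; maximax → CropF (agree)

Row averages: CropB=2.1, CropH=1.84, CropF=3.64, CropC=1.52, CropE=1.64, CropD=-0.12
Highest average = 3.64 → CropF.
Row maxima: CropB=8.7, CropH=5.4, CropF=8.8, CropC=6.8, CropE=6.9, CropD=7.1
Best best-case = 8.8 → CropF.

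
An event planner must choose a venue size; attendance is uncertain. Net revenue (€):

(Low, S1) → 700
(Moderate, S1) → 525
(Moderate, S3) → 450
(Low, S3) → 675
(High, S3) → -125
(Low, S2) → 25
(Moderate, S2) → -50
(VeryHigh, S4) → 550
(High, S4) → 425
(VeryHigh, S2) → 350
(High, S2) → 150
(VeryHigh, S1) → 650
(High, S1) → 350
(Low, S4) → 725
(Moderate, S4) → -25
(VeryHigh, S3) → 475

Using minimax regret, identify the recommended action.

VeryHigh

Column bests: S1=700, S2=350, S3=675, S4=725.
Low regrets: 0, 325, 0, 0 → max 325
Moderate regrets: 175, 400, 225, 750 → max 750
High regrets: 350, 200, 800, 300 → max 800
VeryHigh regrets: 50, 0, 200, 175 → max 200
Smallest max regret = 200 → VeryHigh.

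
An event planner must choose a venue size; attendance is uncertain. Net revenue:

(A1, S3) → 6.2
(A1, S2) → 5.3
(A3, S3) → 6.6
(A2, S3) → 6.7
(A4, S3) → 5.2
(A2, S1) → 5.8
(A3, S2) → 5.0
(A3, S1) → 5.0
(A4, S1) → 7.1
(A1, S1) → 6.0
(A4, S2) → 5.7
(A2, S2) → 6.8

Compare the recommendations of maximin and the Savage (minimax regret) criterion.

maximin → A2; minimax regret → A2 (agree)

Row minima: A1=5.3, A2=5.8, A3=5.0, A4=5.2
Best worst-case = 5.8 → A2.
Column bests: S1=7.1, S2=6.8, S3=6.7.
A1 regrets: 1.1, 1.5, 0.5 → max 1.5
A2 regrets: 1.3, 0.0, 0.0 → max 1.3
A3 regrets: 2.1, 1.8, 0.1 → max 2.1
A4 regrets: 0.0, 1.1, 1.5 → max 1.5
Smallest max regret = 1.3 → A2.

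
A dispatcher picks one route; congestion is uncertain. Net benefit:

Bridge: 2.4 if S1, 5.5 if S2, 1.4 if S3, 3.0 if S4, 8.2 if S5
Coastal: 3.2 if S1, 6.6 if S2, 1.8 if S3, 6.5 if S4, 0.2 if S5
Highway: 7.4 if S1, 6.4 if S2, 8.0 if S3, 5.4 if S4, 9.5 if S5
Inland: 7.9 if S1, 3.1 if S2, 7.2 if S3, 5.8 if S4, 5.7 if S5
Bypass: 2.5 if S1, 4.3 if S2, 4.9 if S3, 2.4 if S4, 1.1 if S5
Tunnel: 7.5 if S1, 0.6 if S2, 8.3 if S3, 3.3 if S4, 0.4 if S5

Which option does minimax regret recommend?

Highway

Column bests: S1=7.9, S2=6.6, S3=8.3, S4=6.5, S5=9.5.
Bridge regrets: 5.5, 1.1, 6.9, 3.5, 1.3 → max 6.9
Coastal regrets: 4.7, 0.0, 6.5, 0.0, 9.3 → max 9.3
Highway regrets: 0.5, 0.2, 0.3, 1.1, 0.0 → max 1.1
Inland regrets: 0.0, 3.5, 1.1, 0.7, 3.8 → max 3.8
Bypass regrets: 5.4, 2.3, 3.4, 4.1, 8.4 → max 8.4
Tunnel regrets: 0.4, 6.0, 0.0, 3.2, 9.1 → max 9.1
Smallest max regret = 1.1 → Highway.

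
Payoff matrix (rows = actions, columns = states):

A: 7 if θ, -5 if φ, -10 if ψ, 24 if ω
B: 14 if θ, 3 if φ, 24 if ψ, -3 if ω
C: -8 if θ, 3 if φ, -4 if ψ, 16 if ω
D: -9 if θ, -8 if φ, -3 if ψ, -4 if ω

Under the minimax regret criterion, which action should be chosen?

B

Column bests: θ=14, φ=3, ψ=24, ω=24.
A regrets: 7, 8, 34, 0 → max 34
B regrets: 0, 0, 0, 27 → max 27
C regrets: 22, 0, 28, 8 → max 28
D regrets: 23, 11, 27, 28 → max 28
Smallest max regret = 27 → B.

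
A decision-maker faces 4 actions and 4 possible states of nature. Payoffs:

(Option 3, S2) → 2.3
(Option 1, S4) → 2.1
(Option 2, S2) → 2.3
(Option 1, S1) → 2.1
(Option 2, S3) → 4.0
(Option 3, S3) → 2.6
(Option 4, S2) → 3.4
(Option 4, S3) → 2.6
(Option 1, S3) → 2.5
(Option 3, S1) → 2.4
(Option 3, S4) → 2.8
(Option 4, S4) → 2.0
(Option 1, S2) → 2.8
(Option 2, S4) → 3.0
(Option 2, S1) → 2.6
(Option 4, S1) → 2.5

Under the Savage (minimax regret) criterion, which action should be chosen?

Option 2

Column bests: S1=2.6, S2=3.4, S3=4.0, S4=3.0.
Option 1 regrets: 0.5, 0.6, 1.5, 0.9 → max 1.5
Option 2 regrets: 0.0, 1.1, 0.0, 0.0 → max 1.1
Option 3 regrets: 0.2, 1.1, 1.4, 0.2 → max 1.4
Option 4 regrets: 0.1, 0.0, 1.4, 1.0 → max 1.4
Smallest max regret = 1.1 → Option 2.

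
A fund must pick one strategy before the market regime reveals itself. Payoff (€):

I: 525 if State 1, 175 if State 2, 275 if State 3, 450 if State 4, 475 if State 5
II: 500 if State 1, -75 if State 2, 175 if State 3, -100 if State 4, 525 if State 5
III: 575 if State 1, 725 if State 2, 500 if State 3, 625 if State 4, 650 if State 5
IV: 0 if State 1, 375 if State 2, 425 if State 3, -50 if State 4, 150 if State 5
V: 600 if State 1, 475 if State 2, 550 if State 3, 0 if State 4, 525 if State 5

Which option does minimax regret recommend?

III

Column bests: State 1=600, State 2=725, State 3=550, State 4=625, State 5=650.
I regrets: 75, 550, 275, 175, 175 → max 550
II regrets: 100, 800, 375, 725, 125 → max 800
III regrets: 25, 0, 50, 0, 0 → max 50
IV regrets: 600, 350, 125, 675, 500 → max 675
V regrets: 0, 250, 0, 625, 125 → max 625
Smallest max regret = 50 → III.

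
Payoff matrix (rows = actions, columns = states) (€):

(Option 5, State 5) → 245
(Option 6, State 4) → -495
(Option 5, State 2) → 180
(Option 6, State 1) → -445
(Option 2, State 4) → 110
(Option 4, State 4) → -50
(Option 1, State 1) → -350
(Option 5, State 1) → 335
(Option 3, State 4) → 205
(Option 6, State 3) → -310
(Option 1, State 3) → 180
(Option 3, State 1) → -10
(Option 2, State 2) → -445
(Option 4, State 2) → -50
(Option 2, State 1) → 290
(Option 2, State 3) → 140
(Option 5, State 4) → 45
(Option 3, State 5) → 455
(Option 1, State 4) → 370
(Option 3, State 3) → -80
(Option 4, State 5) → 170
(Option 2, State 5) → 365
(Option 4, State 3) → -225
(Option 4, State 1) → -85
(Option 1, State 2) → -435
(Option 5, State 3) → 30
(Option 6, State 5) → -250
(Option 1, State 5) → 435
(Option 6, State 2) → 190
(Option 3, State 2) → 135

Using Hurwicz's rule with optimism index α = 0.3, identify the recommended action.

Option 5

Option 1: 0.3·435 + 0.7·(-435) = -174
Option 2: 0.3·365 + 0.7·(-445) = -202
Option 3: 0.3·455 + 0.7·(-80) = 80.5
Option 4: 0.3·170 + 0.7·(-225) = -106.5
Option 5: 0.3·335 + 0.7·30 = 121.5
Option 6: 0.3·190 + 0.7·(-495) = -289.5
Highest Hurwicz score = 121.5 → Option 5.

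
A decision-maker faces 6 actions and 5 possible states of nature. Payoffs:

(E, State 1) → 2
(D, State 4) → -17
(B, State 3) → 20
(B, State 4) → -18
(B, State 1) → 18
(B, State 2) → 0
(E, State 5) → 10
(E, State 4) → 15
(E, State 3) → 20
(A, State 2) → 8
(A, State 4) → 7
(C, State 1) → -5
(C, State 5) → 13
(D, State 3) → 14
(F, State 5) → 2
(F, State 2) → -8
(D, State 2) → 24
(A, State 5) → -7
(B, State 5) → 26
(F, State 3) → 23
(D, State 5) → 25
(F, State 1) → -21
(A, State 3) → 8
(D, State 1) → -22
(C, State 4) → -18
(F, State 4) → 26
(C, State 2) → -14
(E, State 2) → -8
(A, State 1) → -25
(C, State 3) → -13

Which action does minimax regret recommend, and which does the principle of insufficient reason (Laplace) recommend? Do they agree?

Column bests: State 1=18, State 2=24, State 3=23, State 4=26, State 5=26.
A regrets: 43, 16, 15, 19, 33 → max 43
B regrets: 0, 24, 3, 44, 0 → max 44
C regrets: 23, 38, 36, 44, 13 → max 44
D regrets: 40, 0, 9, 43, 1 → max 43
E regrets: 16, 32, 3, 11, 16 → max 32
F regrets: 39, 32, 0, 0, 24 → max 39
Smallest max regret = 32 → E.
Row averages: A=-1.8, B=9.2, C=-7.4, D=4.8, E=7.8, F=4.4
Highest average = 9.2 → B.

minimax regret → E; laplace → B (disagree)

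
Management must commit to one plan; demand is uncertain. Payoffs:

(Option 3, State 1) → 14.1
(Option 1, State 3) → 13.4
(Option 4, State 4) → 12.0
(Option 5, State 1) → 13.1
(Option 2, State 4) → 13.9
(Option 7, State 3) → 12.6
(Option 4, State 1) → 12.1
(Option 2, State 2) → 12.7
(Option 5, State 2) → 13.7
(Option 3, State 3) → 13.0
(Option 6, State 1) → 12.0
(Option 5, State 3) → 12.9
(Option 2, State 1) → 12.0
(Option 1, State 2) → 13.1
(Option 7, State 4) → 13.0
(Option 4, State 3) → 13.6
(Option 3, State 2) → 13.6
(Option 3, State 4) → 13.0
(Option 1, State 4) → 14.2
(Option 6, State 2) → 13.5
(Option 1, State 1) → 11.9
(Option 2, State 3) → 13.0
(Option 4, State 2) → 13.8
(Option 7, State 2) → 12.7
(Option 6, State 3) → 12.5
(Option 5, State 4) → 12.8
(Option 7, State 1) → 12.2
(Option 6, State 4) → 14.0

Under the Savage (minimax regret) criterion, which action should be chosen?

Option 3

Column bests: State 1=14.1, State 2=13.8, State 3=13.6, State 4=14.2.
Option 1 regrets: 2.2, 0.7, 0.2, 0.0 → max 2.2
Option 2 regrets: 2.1, 1.1, 0.6, 0.3 → max 2.1
Option 3 regrets: 0.0, 0.2, 0.6, 1.2 → max 1.2
Option 4 regrets: 2.0, 0.0, 0.0, 2.2 → max 2.2
Option 5 regrets: 1.0, 0.1, 0.7, 1.4 → max 1.4
Option 6 regrets: 2.1, 0.3, 1.1, 0.2 → max 2.1
Option 7 regrets: 1.9, 1.1, 1.0, 1.2 → max 1.9
Smallest max regret = 1.2 → Option 3.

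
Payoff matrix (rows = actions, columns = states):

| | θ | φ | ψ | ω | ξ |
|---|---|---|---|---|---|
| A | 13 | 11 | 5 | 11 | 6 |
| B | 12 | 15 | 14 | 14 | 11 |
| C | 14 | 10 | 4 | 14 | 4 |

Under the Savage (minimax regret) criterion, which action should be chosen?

B

Column bests: θ=14, φ=15, ψ=14, ω=14, ξ=11.
A regrets: 1, 4, 9, 3, 5 → max 9
B regrets: 2, 0, 0, 0, 0 → max 2
C regrets: 0, 5, 10, 0, 7 → max 10
Smallest max regret = 2 → B.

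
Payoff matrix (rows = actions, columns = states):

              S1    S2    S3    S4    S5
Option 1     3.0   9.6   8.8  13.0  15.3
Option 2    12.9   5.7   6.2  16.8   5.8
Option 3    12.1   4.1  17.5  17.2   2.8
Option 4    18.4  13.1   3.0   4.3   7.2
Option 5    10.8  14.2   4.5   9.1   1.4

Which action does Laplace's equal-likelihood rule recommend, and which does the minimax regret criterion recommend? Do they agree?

laplace → Option 3; minimax regret → Option 2 (disagree)

Row averages: Option 1=9.94, Option 2=9.48, Option 3=10.74, Option 4=9.2, Option 5=8
Highest average = 10.74 → Option 3.
Column bests: S1=18.4, S2=14.2, S3=17.5, S4=17.2, S5=15.3.
Option 1 regrets: 15.4, 4.6, 8.7, 4.2, 0.0 → max 15.4
Option 2 regrets: 5.5, 8.5, 11.3, 0.4, 9.5 → max 11.3
Option 3 regrets: 6.3, 10.1, 0.0, 0.0, 12.5 → max 12.5
Option 4 regrets: 0.0, 1.1, 14.5, 12.9, 8.1 → max 14.5
Option 5 regrets: 7.6, 0.0, 13.0, 8.1, 13.9 → max 13.9
Smallest max regret = 11.3 → Option 2.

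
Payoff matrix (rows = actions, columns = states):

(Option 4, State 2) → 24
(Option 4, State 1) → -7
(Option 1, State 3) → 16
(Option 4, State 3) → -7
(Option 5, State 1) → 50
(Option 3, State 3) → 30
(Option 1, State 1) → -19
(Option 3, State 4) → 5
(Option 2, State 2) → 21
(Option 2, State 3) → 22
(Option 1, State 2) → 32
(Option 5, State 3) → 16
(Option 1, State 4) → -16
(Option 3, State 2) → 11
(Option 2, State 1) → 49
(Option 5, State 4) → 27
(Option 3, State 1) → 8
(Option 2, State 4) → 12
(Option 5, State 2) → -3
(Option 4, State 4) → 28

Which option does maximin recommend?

Row minima: Option 1=-19, Option 2=12, Option 3=5, Option 4=-7, Option 5=-3
Best worst-case = 12 → Option 2.

Option 2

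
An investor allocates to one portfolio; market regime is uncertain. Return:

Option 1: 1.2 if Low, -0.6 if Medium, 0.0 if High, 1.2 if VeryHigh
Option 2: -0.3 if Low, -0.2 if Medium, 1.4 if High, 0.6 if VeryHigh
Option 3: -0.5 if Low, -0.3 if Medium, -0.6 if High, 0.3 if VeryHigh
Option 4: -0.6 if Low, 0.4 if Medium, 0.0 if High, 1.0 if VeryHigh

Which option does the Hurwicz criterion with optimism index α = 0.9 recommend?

Option 1: 0.9·1.2 + 0.1·(-0.6) = 1.02
Option 2: 0.9·1.4 + 0.1·(-0.3) = 1.23
Option 3: 0.9·0.3 + 0.1·(-0.6) = 0.21
Option 4: 0.9·1.0 + 0.1·(-0.6) = 0.84
Highest Hurwicz score = 1.23 → Option 2.

Option 2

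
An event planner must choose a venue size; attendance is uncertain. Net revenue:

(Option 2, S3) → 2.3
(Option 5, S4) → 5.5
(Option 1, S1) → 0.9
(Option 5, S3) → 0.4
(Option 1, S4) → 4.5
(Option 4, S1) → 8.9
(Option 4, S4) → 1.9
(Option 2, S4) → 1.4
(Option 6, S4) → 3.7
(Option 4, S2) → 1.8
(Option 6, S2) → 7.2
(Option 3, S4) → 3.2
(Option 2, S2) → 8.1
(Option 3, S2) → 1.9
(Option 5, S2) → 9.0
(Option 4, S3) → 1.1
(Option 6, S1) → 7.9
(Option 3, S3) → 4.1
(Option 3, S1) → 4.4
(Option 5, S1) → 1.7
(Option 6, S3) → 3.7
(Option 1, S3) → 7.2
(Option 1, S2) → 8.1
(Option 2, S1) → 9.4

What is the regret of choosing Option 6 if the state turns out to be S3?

3.5

Best payoff under S3 is 7.2.
Regret = 7.2 − 3.7 = 3.5.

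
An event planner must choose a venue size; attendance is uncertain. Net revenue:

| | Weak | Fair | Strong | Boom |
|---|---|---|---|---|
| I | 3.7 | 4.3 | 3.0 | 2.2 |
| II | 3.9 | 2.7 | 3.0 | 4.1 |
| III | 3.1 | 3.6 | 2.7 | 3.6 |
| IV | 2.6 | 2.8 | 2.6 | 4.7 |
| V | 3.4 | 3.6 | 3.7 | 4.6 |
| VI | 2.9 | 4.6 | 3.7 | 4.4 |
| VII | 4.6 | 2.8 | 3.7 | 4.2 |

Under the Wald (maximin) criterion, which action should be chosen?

V

Row minima: I=2.2, II=2.7, III=2.7, IV=2.6, V=3.4, VI=2.9, VII=2.8
Best worst-case = 3.4 → V.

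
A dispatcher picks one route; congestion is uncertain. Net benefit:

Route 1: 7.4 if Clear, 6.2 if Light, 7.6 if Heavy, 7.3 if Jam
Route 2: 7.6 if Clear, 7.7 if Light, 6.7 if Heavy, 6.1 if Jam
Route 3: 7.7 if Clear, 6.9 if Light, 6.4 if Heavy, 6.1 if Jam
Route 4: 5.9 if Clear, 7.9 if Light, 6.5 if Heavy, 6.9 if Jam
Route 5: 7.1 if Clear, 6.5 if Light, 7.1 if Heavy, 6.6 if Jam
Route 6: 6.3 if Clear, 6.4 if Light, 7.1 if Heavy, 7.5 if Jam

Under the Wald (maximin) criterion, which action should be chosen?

Row minima: Route 1=6.2, Route 2=6.1, Route 3=6.1, Route 4=5.9, Route 5=6.5, Route 6=6.3
Best worst-case = 6.5 → Route 5.

Route 5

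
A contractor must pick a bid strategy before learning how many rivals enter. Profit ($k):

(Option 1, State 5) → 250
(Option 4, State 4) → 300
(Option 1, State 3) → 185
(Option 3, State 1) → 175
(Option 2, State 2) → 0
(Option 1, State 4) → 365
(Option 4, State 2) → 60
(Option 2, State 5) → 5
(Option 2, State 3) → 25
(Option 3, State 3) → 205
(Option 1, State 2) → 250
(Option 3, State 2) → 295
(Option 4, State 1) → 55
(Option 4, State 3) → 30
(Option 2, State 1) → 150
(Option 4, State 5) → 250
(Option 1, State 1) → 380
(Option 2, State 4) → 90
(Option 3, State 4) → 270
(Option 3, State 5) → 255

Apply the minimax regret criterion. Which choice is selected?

Column bests: State 1=380, State 2=295, State 3=205, State 4=365, State 5=255.
Option 1 regrets: 0, 45, 20, 0, 5 → max 45
Option 2 regrets: 230, 295, 180, 275, 250 → max 295
Option 3 regrets: 205, 0, 0, 95, 0 → max 205
Option 4 regrets: 325, 235, 175, 65, 5 → max 325
Smallest max regret = 45 → Option 1.

Option 1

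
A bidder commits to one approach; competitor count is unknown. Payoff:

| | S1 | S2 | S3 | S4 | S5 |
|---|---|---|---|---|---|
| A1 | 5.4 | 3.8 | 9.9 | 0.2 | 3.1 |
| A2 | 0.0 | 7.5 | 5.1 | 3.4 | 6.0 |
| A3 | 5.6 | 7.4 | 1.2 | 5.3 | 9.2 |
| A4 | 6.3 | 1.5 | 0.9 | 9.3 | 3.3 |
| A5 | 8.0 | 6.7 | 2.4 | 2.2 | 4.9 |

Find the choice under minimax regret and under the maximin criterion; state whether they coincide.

Column bests: S1=8.0, S2=7.5, S3=9.9, S4=9.3, S5=9.2.
A1 regrets: 2.6, 3.7, 0.0, 9.1, 6.1 → max 9.1
A2 regrets: 8.0, 0.0, 4.8, 5.9, 3.2 → max 8.0
A3 regrets: 2.4, 0.1, 8.7, 4.0, 0.0 → max 8.7
A4 regrets: 1.7, 6.0, 9.0, 0.0, 5.9 → max 9.0
A5 regrets: 0.0, 0.8, 7.5, 7.1, 4.3 → max 7.5
Smallest max regret = 7.5 → A5.
Row minima: A1=0.2, A2=0.0, A3=1.2, A4=0.9, A5=2.2
Best worst-case = 2.2 → A5.

minimax regret → A5; maximin → A5 (agree)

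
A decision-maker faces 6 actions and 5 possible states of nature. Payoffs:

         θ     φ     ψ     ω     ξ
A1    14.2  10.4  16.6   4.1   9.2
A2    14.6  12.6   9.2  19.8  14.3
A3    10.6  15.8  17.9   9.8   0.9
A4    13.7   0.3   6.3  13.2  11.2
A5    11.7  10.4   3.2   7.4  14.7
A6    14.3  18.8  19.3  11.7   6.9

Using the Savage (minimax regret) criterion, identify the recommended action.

Column bests: θ=14.6, φ=18.8, ψ=19.3, ω=19.8, ξ=14.7.
A1 regrets: 0.4, 8.4, 2.7, 15.7, 5.5 → max 15.7
A2 regrets: 0.0, 6.2, 10.1, 0.0, 0.4 → max 10.1
A3 regrets: 4.0, 3.0, 1.4, 10.0, 13.8 → max 13.8
A4 regrets: 0.9, 18.5, 13.0, 6.6, 3.5 → max 18.5
A5 regrets: 2.9, 8.4, 16.1, 12.4, 0.0 → max 16.1
A6 regrets: 0.3, 0.0, 0.0, 8.1, 7.8 → max 8.1
Smallest max regret = 8.1 → A6.

A6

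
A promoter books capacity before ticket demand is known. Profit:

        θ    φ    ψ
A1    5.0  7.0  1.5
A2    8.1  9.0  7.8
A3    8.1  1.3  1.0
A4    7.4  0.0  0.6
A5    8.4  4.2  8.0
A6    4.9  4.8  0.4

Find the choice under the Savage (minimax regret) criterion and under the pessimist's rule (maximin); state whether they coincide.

Column bests: θ=8.4, φ=9.0, ψ=8.0.
A1 regrets: 3.4, 2.0, 6.5 → max 6.5
A2 regrets: 0.3, 0.0, 0.2 → max 0.3
A3 regrets: 0.3, 7.7, 7.0 → max 7.7
A4 regrets: 1.0, 9.0, 7.4 → max 9.0
A5 regrets: 0.0, 4.8, 0.0 → max 4.8
A6 regrets: 3.5, 4.2, 7.6 → max 7.6
Smallest max regret = 0.3 → A2.
Row minima: A1=1.5, A2=7.8, A3=1.0, A4=0.0, A5=4.2, A6=0.4
Best worst-case = 7.8 → A2.

minimax regret → A2; maximin → A2 (agree)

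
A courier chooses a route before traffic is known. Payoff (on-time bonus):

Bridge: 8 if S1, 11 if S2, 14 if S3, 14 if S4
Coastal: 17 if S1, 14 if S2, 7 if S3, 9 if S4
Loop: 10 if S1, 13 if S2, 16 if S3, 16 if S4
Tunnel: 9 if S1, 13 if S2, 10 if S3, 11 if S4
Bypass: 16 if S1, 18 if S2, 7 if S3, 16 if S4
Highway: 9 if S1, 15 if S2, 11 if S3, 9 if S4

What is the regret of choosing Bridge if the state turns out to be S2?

7

Best payoff under S2 is 18.
Regret = 18 − 11 = 7.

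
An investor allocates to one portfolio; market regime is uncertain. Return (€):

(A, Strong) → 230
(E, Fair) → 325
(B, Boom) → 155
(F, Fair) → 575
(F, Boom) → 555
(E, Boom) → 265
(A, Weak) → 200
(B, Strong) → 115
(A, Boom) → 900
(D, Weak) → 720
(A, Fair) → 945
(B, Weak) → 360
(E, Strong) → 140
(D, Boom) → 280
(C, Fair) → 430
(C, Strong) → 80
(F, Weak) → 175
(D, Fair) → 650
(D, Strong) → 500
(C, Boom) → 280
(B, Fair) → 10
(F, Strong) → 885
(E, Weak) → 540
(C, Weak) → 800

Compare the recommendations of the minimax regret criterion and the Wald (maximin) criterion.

Column bests: Weak=800, Fair=945, Strong=885, Boom=900.
A regrets: 600, 0, 655, 0 → max 655
B regrets: 440, 935, 770, 745 → max 935
C regrets: 0, 515, 805, 620 → max 805
D regrets: 80, 295, 385, 620 → max 620
E regrets: 260, 620, 745, 635 → max 745
F regrets: 625, 370, 0, 345 → max 625
Smallest max regret = 620 → D.
Row minima: A=200, B=10, C=80, D=280, E=140, F=175
Best worst-case = 280 → D.

minimax regret → D; maximin → D (agree)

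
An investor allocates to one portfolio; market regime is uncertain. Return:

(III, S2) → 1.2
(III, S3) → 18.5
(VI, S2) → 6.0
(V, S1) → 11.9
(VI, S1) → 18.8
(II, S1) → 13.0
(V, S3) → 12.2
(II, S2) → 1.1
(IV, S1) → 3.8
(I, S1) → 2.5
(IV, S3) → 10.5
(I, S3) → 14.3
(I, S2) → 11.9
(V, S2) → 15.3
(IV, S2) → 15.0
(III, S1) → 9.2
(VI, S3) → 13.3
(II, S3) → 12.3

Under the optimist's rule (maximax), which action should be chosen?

Row maxima: I=14.3, II=13.0, III=18.5, IV=15.0, V=15.3, VI=18.8
Best best-case = 18.8 → VI.

VI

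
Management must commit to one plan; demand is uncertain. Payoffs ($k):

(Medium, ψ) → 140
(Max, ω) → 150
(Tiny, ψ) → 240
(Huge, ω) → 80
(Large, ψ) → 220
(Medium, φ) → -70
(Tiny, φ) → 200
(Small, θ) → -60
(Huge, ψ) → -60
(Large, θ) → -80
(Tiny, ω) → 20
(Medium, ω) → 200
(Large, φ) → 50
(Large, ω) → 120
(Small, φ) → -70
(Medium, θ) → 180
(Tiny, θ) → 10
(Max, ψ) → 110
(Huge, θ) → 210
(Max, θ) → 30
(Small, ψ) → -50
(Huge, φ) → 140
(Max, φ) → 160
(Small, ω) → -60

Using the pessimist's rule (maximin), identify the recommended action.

Row minima: Tiny=10, Small=-70, Medium=-70, Large=-80, Huge=-60, Max=30
Best worst-case = 30 → Max.

Max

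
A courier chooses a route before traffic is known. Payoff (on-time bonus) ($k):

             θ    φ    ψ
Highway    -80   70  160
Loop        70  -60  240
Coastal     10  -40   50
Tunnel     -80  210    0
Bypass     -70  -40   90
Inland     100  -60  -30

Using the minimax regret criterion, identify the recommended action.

Column bests: θ=100, φ=210, ψ=240.
Highway regrets: 180, 140, 80 → max 180
Loop regrets: 30, 270, 0 → max 270
Coastal regrets: 90, 250, 190 → max 250
Tunnel regrets: 180, 0, 240 → max 240
Bypass regrets: 170, 250, 150 → max 250
Inland regrets: 0, 270, 270 → max 270
Smallest max regret = 180 → Highway.

Highway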